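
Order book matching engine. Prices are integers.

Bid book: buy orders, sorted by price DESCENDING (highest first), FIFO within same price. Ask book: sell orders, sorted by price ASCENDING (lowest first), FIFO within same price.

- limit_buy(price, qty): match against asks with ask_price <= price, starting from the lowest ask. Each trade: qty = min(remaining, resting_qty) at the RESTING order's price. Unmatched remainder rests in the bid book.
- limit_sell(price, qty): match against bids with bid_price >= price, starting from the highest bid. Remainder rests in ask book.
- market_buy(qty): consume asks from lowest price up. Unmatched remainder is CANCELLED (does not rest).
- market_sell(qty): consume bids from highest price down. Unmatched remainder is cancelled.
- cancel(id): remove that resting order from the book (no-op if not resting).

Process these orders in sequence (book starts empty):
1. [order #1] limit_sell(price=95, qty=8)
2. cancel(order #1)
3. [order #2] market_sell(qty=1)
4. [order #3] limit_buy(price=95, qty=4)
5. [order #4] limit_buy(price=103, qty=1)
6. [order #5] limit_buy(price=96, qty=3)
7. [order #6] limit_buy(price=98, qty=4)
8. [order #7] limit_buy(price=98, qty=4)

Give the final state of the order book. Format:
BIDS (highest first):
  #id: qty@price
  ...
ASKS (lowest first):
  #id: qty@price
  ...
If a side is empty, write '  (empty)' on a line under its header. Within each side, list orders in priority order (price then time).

After op 1 [order #1] limit_sell(price=95, qty=8): fills=none; bids=[-] asks=[#1:8@95]
After op 2 cancel(order #1): fills=none; bids=[-] asks=[-]
After op 3 [order #2] market_sell(qty=1): fills=none; bids=[-] asks=[-]
After op 4 [order #3] limit_buy(price=95, qty=4): fills=none; bids=[#3:4@95] asks=[-]
After op 5 [order #4] limit_buy(price=103, qty=1): fills=none; bids=[#4:1@103 #3:4@95] asks=[-]
After op 6 [order #5] limit_buy(price=96, qty=3): fills=none; bids=[#4:1@103 #5:3@96 #3:4@95] asks=[-]
After op 7 [order #6] limit_buy(price=98, qty=4): fills=none; bids=[#4:1@103 #6:4@98 #5:3@96 #3:4@95] asks=[-]
After op 8 [order #7] limit_buy(price=98, qty=4): fills=none; bids=[#4:1@103 #6:4@98 #7:4@98 #5:3@96 #3:4@95] asks=[-]

Answer: BIDS (highest first):
  #4: 1@103
  #6: 4@98
  #7: 4@98
  #5: 3@96
  #3: 4@95
ASKS (lowest first):
  (empty)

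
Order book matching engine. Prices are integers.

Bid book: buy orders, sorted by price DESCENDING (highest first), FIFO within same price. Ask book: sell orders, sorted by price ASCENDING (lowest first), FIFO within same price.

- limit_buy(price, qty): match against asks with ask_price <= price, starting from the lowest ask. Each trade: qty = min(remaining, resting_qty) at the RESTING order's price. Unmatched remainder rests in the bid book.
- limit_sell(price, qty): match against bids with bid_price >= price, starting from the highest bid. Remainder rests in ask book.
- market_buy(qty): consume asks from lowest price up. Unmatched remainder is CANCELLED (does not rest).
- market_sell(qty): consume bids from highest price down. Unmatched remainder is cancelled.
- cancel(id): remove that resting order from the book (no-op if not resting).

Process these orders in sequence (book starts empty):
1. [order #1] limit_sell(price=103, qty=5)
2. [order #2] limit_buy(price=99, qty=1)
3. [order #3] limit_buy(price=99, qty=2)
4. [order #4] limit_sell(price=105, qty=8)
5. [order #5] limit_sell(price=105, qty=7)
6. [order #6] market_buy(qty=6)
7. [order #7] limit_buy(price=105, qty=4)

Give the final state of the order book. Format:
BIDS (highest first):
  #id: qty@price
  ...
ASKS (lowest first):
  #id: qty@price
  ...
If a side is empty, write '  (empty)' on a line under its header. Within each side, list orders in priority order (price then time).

After op 1 [order #1] limit_sell(price=103, qty=5): fills=none; bids=[-] asks=[#1:5@103]
After op 2 [order #2] limit_buy(price=99, qty=1): fills=none; bids=[#2:1@99] asks=[#1:5@103]
After op 3 [order #3] limit_buy(price=99, qty=2): fills=none; bids=[#2:1@99 #3:2@99] asks=[#1:5@103]
After op 4 [order #4] limit_sell(price=105, qty=8): fills=none; bids=[#2:1@99 #3:2@99] asks=[#1:5@103 #4:8@105]
After op 5 [order #5] limit_sell(price=105, qty=7): fills=none; bids=[#2:1@99 #3:2@99] asks=[#1:5@103 #4:8@105 #5:7@105]
After op 6 [order #6] market_buy(qty=6): fills=#6x#1:5@103 #6x#4:1@105; bids=[#2:1@99 #3:2@99] asks=[#4:7@105 #5:7@105]
After op 7 [order #7] limit_buy(price=105, qty=4): fills=#7x#4:4@105; bids=[#2:1@99 #3:2@99] asks=[#4:3@105 #5:7@105]

Answer: BIDS (highest first):
  #2: 1@99
  #3: 2@99
ASKS (lowest first):
  #4: 3@105
  #5: 7@105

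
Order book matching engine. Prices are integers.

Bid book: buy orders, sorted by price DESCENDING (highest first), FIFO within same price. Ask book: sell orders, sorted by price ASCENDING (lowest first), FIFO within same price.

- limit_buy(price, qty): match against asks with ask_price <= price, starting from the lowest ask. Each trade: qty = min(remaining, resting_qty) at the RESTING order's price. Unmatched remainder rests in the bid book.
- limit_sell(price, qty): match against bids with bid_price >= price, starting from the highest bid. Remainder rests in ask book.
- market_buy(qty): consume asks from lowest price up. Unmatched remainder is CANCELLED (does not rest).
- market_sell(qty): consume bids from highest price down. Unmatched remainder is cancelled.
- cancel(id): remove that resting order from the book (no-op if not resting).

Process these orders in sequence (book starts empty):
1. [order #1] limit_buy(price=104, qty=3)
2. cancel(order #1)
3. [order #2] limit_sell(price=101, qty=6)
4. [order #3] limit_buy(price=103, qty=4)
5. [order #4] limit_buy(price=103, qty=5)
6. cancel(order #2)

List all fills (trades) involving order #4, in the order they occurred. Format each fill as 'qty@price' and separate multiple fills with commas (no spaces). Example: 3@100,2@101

Answer: 2@101

Derivation:
After op 1 [order #1] limit_buy(price=104, qty=3): fills=none; bids=[#1:3@104] asks=[-]
After op 2 cancel(order #1): fills=none; bids=[-] asks=[-]
After op 3 [order #2] limit_sell(price=101, qty=6): fills=none; bids=[-] asks=[#2:6@101]
After op 4 [order #3] limit_buy(price=103, qty=4): fills=#3x#2:4@101; bids=[-] asks=[#2:2@101]
After op 5 [order #4] limit_buy(price=103, qty=5): fills=#4x#2:2@101; bids=[#4:3@103] asks=[-]
After op 6 cancel(order #2): fills=none; bids=[#4:3@103] asks=[-]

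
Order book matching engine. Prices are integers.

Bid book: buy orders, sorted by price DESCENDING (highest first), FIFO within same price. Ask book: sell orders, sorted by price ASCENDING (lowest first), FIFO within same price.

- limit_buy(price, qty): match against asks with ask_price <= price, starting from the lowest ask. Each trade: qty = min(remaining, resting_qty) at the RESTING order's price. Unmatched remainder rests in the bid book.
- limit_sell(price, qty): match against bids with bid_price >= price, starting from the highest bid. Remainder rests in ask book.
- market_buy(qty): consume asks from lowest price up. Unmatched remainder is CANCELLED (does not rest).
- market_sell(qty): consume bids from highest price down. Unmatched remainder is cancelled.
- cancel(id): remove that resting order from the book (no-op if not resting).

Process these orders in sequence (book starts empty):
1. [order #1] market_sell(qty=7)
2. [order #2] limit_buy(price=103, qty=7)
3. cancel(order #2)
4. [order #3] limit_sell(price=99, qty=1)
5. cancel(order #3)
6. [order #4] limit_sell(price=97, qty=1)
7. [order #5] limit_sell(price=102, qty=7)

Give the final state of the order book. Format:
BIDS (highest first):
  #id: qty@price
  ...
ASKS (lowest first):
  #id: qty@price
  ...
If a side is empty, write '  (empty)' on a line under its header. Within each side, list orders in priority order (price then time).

After op 1 [order #1] market_sell(qty=7): fills=none; bids=[-] asks=[-]
After op 2 [order #2] limit_buy(price=103, qty=7): fills=none; bids=[#2:7@103] asks=[-]
After op 3 cancel(order #2): fills=none; bids=[-] asks=[-]
After op 4 [order #3] limit_sell(price=99, qty=1): fills=none; bids=[-] asks=[#3:1@99]
After op 5 cancel(order #3): fills=none; bids=[-] asks=[-]
After op 6 [order #4] limit_sell(price=97, qty=1): fills=none; bids=[-] asks=[#4:1@97]
After op 7 [order #5] limit_sell(price=102, qty=7): fills=none; bids=[-] asks=[#4:1@97 #5:7@102]

Answer: BIDS (highest first):
  (empty)
ASKS (lowest first):
  #4: 1@97
  #5: 7@102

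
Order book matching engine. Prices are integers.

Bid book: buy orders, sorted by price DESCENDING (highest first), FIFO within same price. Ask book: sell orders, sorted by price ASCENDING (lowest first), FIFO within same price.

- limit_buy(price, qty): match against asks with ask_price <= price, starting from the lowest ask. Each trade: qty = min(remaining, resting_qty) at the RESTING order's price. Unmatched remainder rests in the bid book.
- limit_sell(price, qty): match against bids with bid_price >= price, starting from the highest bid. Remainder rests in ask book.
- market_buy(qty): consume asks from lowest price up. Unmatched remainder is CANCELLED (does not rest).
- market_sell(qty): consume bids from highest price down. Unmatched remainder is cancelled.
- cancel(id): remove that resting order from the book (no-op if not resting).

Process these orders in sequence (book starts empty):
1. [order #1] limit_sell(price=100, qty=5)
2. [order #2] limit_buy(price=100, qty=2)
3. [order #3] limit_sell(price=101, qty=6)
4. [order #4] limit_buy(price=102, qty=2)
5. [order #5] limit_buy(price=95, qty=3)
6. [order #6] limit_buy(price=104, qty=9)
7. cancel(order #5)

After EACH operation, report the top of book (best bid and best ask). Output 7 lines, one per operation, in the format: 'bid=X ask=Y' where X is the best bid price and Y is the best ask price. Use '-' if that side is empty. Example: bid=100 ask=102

Answer: bid=- ask=100
bid=- ask=100
bid=- ask=100
bid=- ask=100
bid=95 ask=100
bid=104 ask=-
bid=104 ask=-

Derivation:
After op 1 [order #1] limit_sell(price=100, qty=5): fills=none; bids=[-] asks=[#1:5@100]
After op 2 [order #2] limit_buy(price=100, qty=2): fills=#2x#1:2@100; bids=[-] asks=[#1:3@100]
After op 3 [order #3] limit_sell(price=101, qty=6): fills=none; bids=[-] asks=[#1:3@100 #3:6@101]
After op 4 [order #4] limit_buy(price=102, qty=2): fills=#4x#1:2@100; bids=[-] asks=[#1:1@100 #3:6@101]
After op 5 [order #5] limit_buy(price=95, qty=3): fills=none; bids=[#5:3@95] asks=[#1:1@100 #3:6@101]
After op 6 [order #6] limit_buy(price=104, qty=9): fills=#6x#1:1@100 #6x#3:6@101; bids=[#6:2@104 #5:3@95] asks=[-]
After op 7 cancel(order #5): fills=none; bids=[#6:2@104] asks=[-]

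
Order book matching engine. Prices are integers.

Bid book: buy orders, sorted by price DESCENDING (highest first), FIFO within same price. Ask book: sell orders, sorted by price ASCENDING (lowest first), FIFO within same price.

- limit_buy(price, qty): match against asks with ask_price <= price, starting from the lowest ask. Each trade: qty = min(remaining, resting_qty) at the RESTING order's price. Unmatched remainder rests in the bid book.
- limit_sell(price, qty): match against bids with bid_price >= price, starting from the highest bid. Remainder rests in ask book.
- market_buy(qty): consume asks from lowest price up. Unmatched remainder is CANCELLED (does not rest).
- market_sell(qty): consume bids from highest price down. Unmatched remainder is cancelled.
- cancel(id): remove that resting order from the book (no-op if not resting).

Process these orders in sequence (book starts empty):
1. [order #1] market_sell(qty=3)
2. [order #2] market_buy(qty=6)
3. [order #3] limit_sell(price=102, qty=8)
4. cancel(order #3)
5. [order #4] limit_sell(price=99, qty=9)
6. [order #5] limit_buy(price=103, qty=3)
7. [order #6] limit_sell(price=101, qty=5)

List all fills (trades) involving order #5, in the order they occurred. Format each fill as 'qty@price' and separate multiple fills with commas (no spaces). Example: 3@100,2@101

After op 1 [order #1] market_sell(qty=3): fills=none; bids=[-] asks=[-]
After op 2 [order #2] market_buy(qty=6): fills=none; bids=[-] asks=[-]
After op 3 [order #3] limit_sell(price=102, qty=8): fills=none; bids=[-] asks=[#3:8@102]
After op 4 cancel(order #3): fills=none; bids=[-] asks=[-]
After op 5 [order #4] limit_sell(price=99, qty=9): fills=none; bids=[-] asks=[#4:9@99]
After op 6 [order #5] limit_buy(price=103, qty=3): fills=#5x#4:3@99; bids=[-] asks=[#4:6@99]
After op 7 [order #6] limit_sell(price=101, qty=5): fills=none; bids=[-] asks=[#4:6@99 #6:5@101]

Answer: 3@99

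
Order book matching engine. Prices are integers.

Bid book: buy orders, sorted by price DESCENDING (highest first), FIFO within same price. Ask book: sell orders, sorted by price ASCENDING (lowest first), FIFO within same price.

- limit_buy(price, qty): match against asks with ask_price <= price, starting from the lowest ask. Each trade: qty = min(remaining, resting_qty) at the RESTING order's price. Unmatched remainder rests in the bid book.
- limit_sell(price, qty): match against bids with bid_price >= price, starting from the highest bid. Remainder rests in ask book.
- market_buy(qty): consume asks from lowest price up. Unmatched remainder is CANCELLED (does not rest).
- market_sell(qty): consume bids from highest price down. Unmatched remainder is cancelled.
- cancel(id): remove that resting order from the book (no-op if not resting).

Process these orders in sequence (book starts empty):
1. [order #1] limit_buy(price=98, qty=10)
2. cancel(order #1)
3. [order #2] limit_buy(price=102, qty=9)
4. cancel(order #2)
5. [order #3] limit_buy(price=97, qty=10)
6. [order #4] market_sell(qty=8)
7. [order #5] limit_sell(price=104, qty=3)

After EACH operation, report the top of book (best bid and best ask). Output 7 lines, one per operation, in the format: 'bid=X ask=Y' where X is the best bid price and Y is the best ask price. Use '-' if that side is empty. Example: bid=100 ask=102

After op 1 [order #1] limit_buy(price=98, qty=10): fills=none; bids=[#1:10@98] asks=[-]
After op 2 cancel(order #1): fills=none; bids=[-] asks=[-]
After op 3 [order #2] limit_buy(price=102, qty=9): fills=none; bids=[#2:9@102] asks=[-]
After op 4 cancel(order #2): fills=none; bids=[-] asks=[-]
After op 5 [order #3] limit_buy(price=97, qty=10): fills=none; bids=[#3:10@97] asks=[-]
After op 6 [order #4] market_sell(qty=8): fills=#3x#4:8@97; bids=[#3:2@97] asks=[-]
After op 7 [order #5] limit_sell(price=104, qty=3): fills=none; bids=[#3:2@97] asks=[#5:3@104]

Answer: bid=98 ask=-
bid=- ask=-
bid=102 ask=-
bid=- ask=-
bid=97 ask=-
bid=97 ask=-
bid=97 ask=104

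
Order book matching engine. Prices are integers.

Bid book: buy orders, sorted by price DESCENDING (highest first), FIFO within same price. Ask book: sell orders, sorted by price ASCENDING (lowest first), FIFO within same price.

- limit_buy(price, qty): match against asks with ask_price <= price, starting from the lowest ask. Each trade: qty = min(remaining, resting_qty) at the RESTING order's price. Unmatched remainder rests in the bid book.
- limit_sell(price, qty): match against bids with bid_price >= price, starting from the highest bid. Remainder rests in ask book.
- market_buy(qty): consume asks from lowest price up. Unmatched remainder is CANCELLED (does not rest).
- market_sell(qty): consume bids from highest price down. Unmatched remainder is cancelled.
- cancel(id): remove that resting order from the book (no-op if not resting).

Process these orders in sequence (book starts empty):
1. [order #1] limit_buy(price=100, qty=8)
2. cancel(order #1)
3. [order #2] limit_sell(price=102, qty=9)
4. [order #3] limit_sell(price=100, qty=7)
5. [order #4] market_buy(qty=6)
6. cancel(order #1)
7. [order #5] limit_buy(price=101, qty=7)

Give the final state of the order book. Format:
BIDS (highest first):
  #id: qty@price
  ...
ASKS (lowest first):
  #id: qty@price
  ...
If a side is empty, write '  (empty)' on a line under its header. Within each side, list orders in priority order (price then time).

After op 1 [order #1] limit_buy(price=100, qty=8): fills=none; bids=[#1:8@100] asks=[-]
After op 2 cancel(order #1): fills=none; bids=[-] asks=[-]
After op 3 [order #2] limit_sell(price=102, qty=9): fills=none; bids=[-] asks=[#2:9@102]
After op 4 [order #3] limit_sell(price=100, qty=7): fills=none; bids=[-] asks=[#3:7@100 #2:9@102]
After op 5 [order #4] market_buy(qty=6): fills=#4x#3:6@100; bids=[-] asks=[#3:1@100 #2:9@102]
After op 6 cancel(order #1): fills=none; bids=[-] asks=[#3:1@100 #2:9@102]
After op 7 [order #5] limit_buy(price=101, qty=7): fills=#5x#3:1@100; bids=[#5:6@101] asks=[#2:9@102]

Answer: BIDS (highest first):
  #5: 6@101
ASKS (lowest first):
  #2: 9@102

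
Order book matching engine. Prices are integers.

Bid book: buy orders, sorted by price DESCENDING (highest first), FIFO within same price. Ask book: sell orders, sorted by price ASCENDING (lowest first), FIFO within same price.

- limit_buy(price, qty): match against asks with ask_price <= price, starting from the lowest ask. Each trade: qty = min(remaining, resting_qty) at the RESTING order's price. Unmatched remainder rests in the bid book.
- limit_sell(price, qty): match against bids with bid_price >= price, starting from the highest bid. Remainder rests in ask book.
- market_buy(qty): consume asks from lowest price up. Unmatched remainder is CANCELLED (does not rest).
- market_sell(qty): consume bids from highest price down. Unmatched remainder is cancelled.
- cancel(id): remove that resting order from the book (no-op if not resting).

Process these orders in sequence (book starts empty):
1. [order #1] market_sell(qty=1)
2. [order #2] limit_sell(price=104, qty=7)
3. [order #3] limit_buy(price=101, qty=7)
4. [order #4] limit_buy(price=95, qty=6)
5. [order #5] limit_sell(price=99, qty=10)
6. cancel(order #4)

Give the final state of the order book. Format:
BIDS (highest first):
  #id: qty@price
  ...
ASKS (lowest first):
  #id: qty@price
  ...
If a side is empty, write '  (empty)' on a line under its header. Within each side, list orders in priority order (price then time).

After op 1 [order #1] market_sell(qty=1): fills=none; bids=[-] asks=[-]
After op 2 [order #2] limit_sell(price=104, qty=7): fills=none; bids=[-] asks=[#2:7@104]
After op 3 [order #3] limit_buy(price=101, qty=7): fills=none; bids=[#3:7@101] asks=[#2:7@104]
After op 4 [order #4] limit_buy(price=95, qty=6): fills=none; bids=[#3:7@101 #4:6@95] asks=[#2:7@104]
After op 5 [order #5] limit_sell(price=99, qty=10): fills=#3x#5:7@101; bids=[#4:6@95] asks=[#5:3@99 #2:7@104]
After op 6 cancel(order #4): fills=none; bids=[-] asks=[#5:3@99 #2:7@104]

Answer: BIDS (highest first):
  (empty)
ASKS (lowest first):
  #5: 3@99
  #2: 7@104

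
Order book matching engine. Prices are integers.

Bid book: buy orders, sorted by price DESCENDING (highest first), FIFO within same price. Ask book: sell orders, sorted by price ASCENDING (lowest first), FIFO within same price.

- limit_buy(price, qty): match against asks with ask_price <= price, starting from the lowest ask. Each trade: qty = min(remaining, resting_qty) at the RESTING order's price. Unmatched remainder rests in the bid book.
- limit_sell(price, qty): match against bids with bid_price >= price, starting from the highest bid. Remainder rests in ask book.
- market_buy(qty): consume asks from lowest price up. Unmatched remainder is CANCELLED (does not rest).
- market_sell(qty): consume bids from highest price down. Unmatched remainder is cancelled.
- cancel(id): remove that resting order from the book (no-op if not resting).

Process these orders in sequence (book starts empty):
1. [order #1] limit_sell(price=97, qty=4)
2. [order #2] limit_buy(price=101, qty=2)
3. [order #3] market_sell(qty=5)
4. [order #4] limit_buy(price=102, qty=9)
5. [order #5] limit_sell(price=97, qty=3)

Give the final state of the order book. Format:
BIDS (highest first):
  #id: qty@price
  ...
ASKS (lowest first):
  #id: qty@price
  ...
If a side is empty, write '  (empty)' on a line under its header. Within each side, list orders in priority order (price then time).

Answer: BIDS (highest first):
  #4: 4@102
ASKS (lowest first):
  (empty)

Derivation:
After op 1 [order #1] limit_sell(price=97, qty=4): fills=none; bids=[-] asks=[#1:4@97]
After op 2 [order #2] limit_buy(price=101, qty=2): fills=#2x#1:2@97; bids=[-] asks=[#1:2@97]
After op 3 [order #3] market_sell(qty=5): fills=none; bids=[-] asks=[#1:2@97]
After op 4 [order #4] limit_buy(price=102, qty=9): fills=#4x#1:2@97; bids=[#4:7@102] asks=[-]
After op 5 [order #5] limit_sell(price=97, qty=3): fills=#4x#5:3@102; bids=[#4:4@102] asks=[-]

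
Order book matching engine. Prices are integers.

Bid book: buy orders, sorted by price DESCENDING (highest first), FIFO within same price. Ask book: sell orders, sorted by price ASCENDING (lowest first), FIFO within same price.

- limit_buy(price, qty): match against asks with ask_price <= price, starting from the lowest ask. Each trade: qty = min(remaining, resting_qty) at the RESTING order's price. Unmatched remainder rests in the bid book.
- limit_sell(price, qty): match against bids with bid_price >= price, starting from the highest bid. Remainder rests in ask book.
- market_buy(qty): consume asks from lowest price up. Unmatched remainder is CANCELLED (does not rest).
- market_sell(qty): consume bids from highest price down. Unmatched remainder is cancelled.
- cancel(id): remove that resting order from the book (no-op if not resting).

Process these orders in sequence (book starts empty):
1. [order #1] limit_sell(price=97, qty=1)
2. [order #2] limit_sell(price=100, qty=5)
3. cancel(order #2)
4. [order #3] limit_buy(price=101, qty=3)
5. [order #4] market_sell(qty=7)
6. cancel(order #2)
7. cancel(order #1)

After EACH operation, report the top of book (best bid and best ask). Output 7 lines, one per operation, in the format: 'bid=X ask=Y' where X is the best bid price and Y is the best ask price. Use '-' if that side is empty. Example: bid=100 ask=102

After op 1 [order #1] limit_sell(price=97, qty=1): fills=none; bids=[-] asks=[#1:1@97]
After op 2 [order #2] limit_sell(price=100, qty=5): fills=none; bids=[-] asks=[#1:1@97 #2:5@100]
After op 3 cancel(order #2): fills=none; bids=[-] asks=[#1:1@97]
After op 4 [order #3] limit_buy(price=101, qty=3): fills=#3x#1:1@97; bids=[#3:2@101] asks=[-]
After op 5 [order #4] market_sell(qty=7): fills=#3x#4:2@101; bids=[-] asks=[-]
After op 6 cancel(order #2): fills=none; bids=[-] asks=[-]
After op 7 cancel(order #1): fills=none; bids=[-] asks=[-]

Answer: bid=- ask=97
bid=- ask=97
bid=- ask=97
bid=101 ask=-
bid=- ask=-
bid=- ask=-
bid=- ask=-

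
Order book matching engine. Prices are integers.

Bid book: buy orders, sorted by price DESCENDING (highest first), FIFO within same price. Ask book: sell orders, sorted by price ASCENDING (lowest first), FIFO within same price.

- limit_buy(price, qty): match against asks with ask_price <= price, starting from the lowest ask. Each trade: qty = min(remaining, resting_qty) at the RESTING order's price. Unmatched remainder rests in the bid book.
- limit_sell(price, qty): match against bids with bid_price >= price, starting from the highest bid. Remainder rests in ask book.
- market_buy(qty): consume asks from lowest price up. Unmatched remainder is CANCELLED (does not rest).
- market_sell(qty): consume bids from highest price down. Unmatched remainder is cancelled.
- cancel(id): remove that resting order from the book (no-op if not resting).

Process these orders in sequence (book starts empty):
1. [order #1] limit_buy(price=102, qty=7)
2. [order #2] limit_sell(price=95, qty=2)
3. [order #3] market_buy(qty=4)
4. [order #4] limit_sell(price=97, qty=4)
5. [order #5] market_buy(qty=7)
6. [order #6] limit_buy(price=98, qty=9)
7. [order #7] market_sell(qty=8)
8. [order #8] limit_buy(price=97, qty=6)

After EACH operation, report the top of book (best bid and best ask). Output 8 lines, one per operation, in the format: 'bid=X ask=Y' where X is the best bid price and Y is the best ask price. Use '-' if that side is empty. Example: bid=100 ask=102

Answer: bid=102 ask=-
bid=102 ask=-
bid=102 ask=-
bid=102 ask=-
bid=102 ask=-
bid=102 ask=-
bid=98 ask=-
bid=98 ask=-

Derivation:
After op 1 [order #1] limit_buy(price=102, qty=7): fills=none; bids=[#1:7@102] asks=[-]
After op 2 [order #2] limit_sell(price=95, qty=2): fills=#1x#2:2@102; bids=[#1:5@102] asks=[-]
After op 3 [order #3] market_buy(qty=4): fills=none; bids=[#1:5@102] asks=[-]
After op 4 [order #4] limit_sell(price=97, qty=4): fills=#1x#4:4@102; bids=[#1:1@102] asks=[-]
After op 5 [order #5] market_buy(qty=7): fills=none; bids=[#1:1@102] asks=[-]
After op 6 [order #6] limit_buy(price=98, qty=9): fills=none; bids=[#1:1@102 #6:9@98] asks=[-]
After op 7 [order #7] market_sell(qty=8): fills=#1x#7:1@102 #6x#7:7@98; bids=[#6:2@98] asks=[-]
After op 8 [order #8] limit_buy(price=97, qty=6): fills=none; bids=[#6:2@98 #8:6@97] asks=[-]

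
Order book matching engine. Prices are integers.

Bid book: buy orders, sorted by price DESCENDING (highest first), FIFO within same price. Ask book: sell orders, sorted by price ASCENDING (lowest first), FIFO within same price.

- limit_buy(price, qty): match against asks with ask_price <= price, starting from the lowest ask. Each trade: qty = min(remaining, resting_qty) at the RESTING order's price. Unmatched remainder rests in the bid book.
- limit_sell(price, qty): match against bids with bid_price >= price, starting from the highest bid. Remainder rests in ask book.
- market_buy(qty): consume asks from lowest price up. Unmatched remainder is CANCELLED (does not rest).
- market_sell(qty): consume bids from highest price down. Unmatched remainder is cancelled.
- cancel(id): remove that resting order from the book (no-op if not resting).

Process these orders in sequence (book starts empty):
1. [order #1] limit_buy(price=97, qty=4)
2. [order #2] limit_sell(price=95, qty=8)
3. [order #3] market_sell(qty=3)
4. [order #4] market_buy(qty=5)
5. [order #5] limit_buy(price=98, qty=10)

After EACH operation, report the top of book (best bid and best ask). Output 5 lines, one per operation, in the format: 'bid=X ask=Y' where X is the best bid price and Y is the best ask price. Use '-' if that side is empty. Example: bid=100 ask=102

After op 1 [order #1] limit_buy(price=97, qty=4): fills=none; bids=[#1:4@97] asks=[-]
After op 2 [order #2] limit_sell(price=95, qty=8): fills=#1x#2:4@97; bids=[-] asks=[#2:4@95]
After op 3 [order #3] market_sell(qty=3): fills=none; bids=[-] asks=[#2:4@95]
After op 4 [order #4] market_buy(qty=5): fills=#4x#2:4@95; bids=[-] asks=[-]
After op 5 [order #5] limit_buy(price=98, qty=10): fills=none; bids=[#5:10@98] asks=[-]

Answer: bid=97 ask=-
bid=- ask=95
bid=- ask=95
bid=- ask=-
bid=98 ask=-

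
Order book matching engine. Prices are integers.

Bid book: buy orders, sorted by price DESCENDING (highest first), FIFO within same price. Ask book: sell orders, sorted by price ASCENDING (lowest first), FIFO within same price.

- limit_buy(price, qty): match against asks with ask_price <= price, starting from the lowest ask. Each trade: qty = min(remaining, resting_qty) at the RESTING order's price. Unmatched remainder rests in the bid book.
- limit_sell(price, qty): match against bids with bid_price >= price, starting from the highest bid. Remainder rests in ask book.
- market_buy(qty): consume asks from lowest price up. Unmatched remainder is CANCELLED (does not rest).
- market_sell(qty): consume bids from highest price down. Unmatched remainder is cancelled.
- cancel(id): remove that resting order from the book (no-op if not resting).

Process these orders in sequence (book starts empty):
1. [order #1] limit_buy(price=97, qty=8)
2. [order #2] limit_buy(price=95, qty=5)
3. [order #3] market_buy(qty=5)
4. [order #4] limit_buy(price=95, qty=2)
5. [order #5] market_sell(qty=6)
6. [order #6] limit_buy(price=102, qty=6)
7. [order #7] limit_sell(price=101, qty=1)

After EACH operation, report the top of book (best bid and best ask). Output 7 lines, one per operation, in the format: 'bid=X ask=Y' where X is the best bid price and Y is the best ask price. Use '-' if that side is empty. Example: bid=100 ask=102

Answer: bid=97 ask=-
bid=97 ask=-
bid=97 ask=-
bid=97 ask=-
bid=97 ask=-
bid=102 ask=-
bid=102 ask=-

Derivation:
After op 1 [order #1] limit_buy(price=97, qty=8): fills=none; bids=[#1:8@97] asks=[-]
After op 2 [order #2] limit_buy(price=95, qty=5): fills=none; bids=[#1:8@97 #2:5@95] asks=[-]
After op 3 [order #3] market_buy(qty=5): fills=none; bids=[#1:8@97 #2:5@95] asks=[-]
After op 4 [order #4] limit_buy(price=95, qty=2): fills=none; bids=[#1:8@97 #2:5@95 #4:2@95] asks=[-]
After op 5 [order #5] market_sell(qty=6): fills=#1x#5:6@97; bids=[#1:2@97 #2:5@95 #4:2@95] asks=[-]
After op 6 [order #6] limit_buy(price=102, qty=6): fills=none; bids=[#6:6@102 #1:2@97 #2:5@95 #4:2@95] asks=[-]
After op 7 [order #7] limit_sell(price=101, qty=1): fills=#6x#7:1@102; bids=[#6:5@102 #1:2@97 #2:5@95 #4:2@95] asks=[-]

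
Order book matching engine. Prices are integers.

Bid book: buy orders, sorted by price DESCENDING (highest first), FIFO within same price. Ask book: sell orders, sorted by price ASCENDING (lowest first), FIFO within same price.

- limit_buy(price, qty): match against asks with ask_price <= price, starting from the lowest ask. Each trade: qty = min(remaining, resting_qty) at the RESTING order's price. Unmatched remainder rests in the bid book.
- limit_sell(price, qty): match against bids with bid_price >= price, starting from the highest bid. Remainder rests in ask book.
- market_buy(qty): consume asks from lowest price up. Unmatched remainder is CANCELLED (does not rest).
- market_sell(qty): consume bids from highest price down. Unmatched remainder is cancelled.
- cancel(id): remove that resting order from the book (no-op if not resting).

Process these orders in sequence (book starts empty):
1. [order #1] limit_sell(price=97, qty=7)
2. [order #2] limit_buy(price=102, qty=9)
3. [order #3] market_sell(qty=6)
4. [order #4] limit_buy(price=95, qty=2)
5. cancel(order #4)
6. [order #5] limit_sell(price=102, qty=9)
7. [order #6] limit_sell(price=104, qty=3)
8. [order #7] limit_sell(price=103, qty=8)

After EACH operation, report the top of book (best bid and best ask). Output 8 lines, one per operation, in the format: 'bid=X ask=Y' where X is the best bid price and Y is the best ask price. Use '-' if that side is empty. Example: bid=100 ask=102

After op 1 [order #1] limit_sell(price=97, qty=7): fills=none; bids=[-] asks=[#1:7@97]
After op 2 [order #2] limit_buy(price=102, qty=9): fills=#2x#1:7@97; bids=[#2:2@102] asks=[-]
After op 3 [order #3] market_sell(qty=6): fills=#2x#3:2@102; bids=[-] asks=[-]
After op 4 [order #4] limit_buy(price=95, qty=2): fills=none; bids=[#4:2@95] asks=[-]
After op 5 cancel(order #4): fills=none; bids=[-] asks=[-]
After op 6 [order #5] limit_sell(price=102, qty=9): fills=none; bids=[-] asks=[#5:9@102]
After op 7 [order #6] limit_sell(price=104, qty=3): fills=none; bids=[-] asks=[#5:9@102 #6:3@104]
After op 8 [order #7] limit_sell(price=103, qty=8): fills=none; bids=[-] asks=[#5:9@102 #7:8@103 #6:3@104]

Answer: bid=- ask=97
bid=102 ask=-
bid=- ask=-
bid=95 ask=-
bid=- ask=-
bid=- ask=102
bid=- ask=102
bid=- ask=102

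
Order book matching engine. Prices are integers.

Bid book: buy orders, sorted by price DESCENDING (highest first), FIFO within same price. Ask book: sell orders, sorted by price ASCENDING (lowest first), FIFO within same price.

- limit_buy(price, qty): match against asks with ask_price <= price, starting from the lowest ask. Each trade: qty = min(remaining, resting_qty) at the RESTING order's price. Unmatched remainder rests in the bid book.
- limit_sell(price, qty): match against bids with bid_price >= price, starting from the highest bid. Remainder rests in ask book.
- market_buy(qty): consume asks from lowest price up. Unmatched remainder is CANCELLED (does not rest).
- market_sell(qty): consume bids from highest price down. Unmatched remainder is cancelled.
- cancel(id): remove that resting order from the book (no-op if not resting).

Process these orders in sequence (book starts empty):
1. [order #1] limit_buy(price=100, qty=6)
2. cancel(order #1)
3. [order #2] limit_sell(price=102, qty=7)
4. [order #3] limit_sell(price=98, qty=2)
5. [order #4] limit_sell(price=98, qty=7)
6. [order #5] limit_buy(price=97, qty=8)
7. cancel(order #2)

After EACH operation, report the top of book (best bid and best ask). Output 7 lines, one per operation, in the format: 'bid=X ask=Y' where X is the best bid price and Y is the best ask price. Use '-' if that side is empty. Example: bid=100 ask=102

After op 1 [order #1] limit_buy(price=100, qty=6): fills=none; bids=[#1:6@100] asks=[-]
After op 2 cancel(order #1): fills=none; bids=[-] asks=[-]
After op 3 [order #2] limit_sell(price=102, qty=7): fills=none; bids=[-] asks=[#2:7@102]
After op 4 [order #3] limit_sell(price=98, qty=2): fills=none; bids=[-] asks=[#3:2@98 #2:7@102]
After op 5 [order #4] limit_sell(price=98, qty=7): fills=none; bids=[-] asks=[#3:2@98 #4:7@98 #2:7@102]
After op 6 [order #5] limit_buy(price=97, qty=8): fills=none; bids=[#5:8@97] asks=[#3:2@98 #4:7@98 #2:7@102]
After op 7 cancel(order #2): fills=none; bids=[#5:8@97] asks=[#3:2@98 #4:7@98]

Answer: bid=100 ask=-
bid=- ask=-
bid=- ask=102
bid=- ask=98
bid=- ask=98
bid=97 ask=98
bid=97 ask=98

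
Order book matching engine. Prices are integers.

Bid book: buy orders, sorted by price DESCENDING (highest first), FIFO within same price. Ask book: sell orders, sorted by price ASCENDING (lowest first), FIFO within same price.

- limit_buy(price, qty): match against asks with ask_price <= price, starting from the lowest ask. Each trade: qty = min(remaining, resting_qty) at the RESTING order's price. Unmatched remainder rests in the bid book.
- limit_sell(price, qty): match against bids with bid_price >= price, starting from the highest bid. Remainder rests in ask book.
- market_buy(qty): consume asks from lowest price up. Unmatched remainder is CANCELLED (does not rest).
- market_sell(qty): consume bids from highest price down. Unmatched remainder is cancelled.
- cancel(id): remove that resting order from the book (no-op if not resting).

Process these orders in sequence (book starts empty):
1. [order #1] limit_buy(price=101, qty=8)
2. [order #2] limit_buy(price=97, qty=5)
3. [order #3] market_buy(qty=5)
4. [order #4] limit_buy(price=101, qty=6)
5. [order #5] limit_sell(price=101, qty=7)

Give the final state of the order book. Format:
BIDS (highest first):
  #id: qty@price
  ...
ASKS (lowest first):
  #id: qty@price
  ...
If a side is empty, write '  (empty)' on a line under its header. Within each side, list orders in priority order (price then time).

After op 1 [order #1] limit_buy(price=101, qty=8): fills=none; bids=[#1:8@101] asks=[-]
After op 2 [order #2] limit_buy(price=97, qty=5): fills=none; bids=[#1:8@101 #2:5@97] asks=[-]
After op 3 [order #3] market_buy(qty=5): fills=none; bids=[#1:8@101 #2:5@97] asks=[-]
After op 4 [order #4] limit_buy(price=101, qty=6): fills=none; bids=[#1:8@101 #4:6@101 #2:5@97] asks=[-]
After op 5 [order #5] limit_sell(price=101, qty=7): fills=#1x#5:7@101; bids=[#1:1@101 #4:6@101 #2:5@97] asks=[-]

Answer: BIDS (highest first):
  #1: 1@101
  #4: 6@101
  #2: 5@97
ASKS (lowest first):
  (empty)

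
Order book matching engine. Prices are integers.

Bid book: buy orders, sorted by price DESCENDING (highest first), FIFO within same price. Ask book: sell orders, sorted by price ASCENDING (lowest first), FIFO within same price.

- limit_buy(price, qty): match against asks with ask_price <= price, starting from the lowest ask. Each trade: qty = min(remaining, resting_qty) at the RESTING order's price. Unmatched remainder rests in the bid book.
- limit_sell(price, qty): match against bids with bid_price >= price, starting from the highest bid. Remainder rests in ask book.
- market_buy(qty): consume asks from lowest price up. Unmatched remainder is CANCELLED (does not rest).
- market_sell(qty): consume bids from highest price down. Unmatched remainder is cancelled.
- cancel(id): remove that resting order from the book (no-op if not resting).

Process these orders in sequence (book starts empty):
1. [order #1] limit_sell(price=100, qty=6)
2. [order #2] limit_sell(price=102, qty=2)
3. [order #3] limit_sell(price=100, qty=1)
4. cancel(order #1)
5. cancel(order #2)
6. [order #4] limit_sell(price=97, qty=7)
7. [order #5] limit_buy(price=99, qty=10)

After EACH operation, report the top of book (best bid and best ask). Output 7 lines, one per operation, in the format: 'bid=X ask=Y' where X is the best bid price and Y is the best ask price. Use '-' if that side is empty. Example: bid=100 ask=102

Answer: bid=- ask=100
bid=- ask=100
bid=- ask=100
bid=- ask=100
bid=- ask=100
bid=- ask=97
bid=99 ask=100

Derivation:
After op 1 [order #1] limit_sell(price=100, qty=6): fills=none; bids=[-] asks=[#1:6@100]
After op 2 [order #2] limit_sell(price=102, qty=2): fills=none; bids=[-] asks=[#1:6@100 #2:2@102]
After op 3 [order #3] limit_sell(price=100, qty=1): fills=none; bids=[-] asks=[#1:6@100 #3:1@100 #2:2@102]
After op 4 cancel(order #1): fills=none; bids=[-] asks=[#3:1@100 #2:2@102]
After op 5 cancel(order #2): fills=none; bids=[-] asks=[#3:1@100]
After op 6 [order #4] limit_sell(price=97, qty=7): fills=none; bids=[-] asks=[#4:7@97 #3:1@100]
After op 7 [order #5] limit_buy(price=99, qty=10): fills=#5x#4:7@97; bids=[#5:3@99] asks=[#3:1@100]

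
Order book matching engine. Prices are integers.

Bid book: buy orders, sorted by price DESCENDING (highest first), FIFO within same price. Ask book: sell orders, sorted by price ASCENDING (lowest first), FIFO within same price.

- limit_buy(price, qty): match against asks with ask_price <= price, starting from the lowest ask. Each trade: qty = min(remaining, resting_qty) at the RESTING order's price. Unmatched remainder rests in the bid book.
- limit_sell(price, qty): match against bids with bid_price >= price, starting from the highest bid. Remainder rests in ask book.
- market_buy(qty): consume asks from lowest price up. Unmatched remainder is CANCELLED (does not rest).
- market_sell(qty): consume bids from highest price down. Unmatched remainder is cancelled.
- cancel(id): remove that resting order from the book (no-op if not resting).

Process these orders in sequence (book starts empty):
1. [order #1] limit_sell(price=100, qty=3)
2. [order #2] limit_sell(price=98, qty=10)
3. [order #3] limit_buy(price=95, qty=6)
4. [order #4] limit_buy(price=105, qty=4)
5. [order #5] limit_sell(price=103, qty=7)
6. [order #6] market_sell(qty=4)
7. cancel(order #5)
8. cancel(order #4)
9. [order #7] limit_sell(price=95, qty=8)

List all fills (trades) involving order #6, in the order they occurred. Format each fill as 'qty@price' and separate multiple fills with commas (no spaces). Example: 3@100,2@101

Answer: 4@95

Derivation:
After op 1 [order #1] limit_sell(price=100, qty=3): fills=none; bids=[-] asks=[#1:3@100]
After op 2 [order #2] limit_sell(price=98, qty=10): fills=none; bids=[-] asks=[#2:10@98 #1:3@100]
After op 3 [order #3] limit_buy(price=95, qty=6): fills=none; bids=[#3:6@95] asks=[#2:10@98 #1:3@100]
After op 4 [order #4] limit_buy(price=105, qty=4): fills=#4x#2:4@98; bids=[#3:6@95] asks=[#2:6@98 #1:3@100]
After op 5 [order #5] limit_sell(price=103, qty=7): fills=none; bids=[#3:6@95] asks=[#2:6@98 #1:3@100 #5:7@103]
After op 6 [order #6] market_sell(qty=4): fills=#3x#6:4@95; bids=[#3:2@95] asks=[#2:6@98 #1:3@100 #5:7@103]
After op 7 cancel(order #5): fills=none; bids=[#3:2@95] asks=[#2:6@98 #1:3@100]
After op 8 cancel(order #4): fills=none; bids=[#3:2@95] asks=[#2:6@98 #1:3@100]
After op 9 [order #7] limit_sell(price=95, qty=8): fills=#3x#7:2@95; bids=[-] asks=[#7:6@95 #2:6@98 #1:3@100]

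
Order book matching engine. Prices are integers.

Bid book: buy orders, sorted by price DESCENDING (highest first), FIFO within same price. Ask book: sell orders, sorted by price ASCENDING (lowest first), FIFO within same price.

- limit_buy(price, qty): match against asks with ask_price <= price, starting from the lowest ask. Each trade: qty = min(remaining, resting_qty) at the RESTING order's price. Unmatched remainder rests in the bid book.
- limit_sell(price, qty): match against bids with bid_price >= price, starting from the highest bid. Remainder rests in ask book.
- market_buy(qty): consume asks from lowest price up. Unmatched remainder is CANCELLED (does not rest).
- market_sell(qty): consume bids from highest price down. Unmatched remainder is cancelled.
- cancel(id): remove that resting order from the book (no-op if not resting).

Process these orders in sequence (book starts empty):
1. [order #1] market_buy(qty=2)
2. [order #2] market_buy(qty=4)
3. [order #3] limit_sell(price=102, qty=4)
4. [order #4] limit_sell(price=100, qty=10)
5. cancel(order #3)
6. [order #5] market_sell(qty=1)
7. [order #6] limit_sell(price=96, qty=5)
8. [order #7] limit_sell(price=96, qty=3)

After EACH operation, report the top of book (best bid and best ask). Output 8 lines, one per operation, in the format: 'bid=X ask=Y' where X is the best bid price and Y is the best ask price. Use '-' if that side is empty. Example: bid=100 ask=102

Answer: bid=- ask=-
bid=- ask=-
bid=- ask=102
bid=- ask=100
bid=- ask=100
bid=- ask=100
bid=- ask=96
bid=- ask=96

Derivation:
After op 1 [order #1] market_buy(qty=2): fills=none; bids=[-] asks=[-]
After op 2 [order #2] market_buy(qty=4): fills=none; bids=[-] asks=[-]
After op 3 [order #3] limit_sell(price=102, qty=4): fills=none; bids=[-] asks=[#3:4@102]
After op 4 [order #4] limit_sell(price=100, qty=10): fills=none; bids=[-] asks=[#4:10@100 #3:4@102]
After op 5 cancel(order #3): fills=none; bids=[-] asks=[#4:10@100]
After op 6 [order #5] market_sell(qty=1): fills=none; bids=[-] asks=[#4:10@100]
After op 7 [order #6] limit_sell(price=96, qty=5): fills=none; bids=[-] asks=[#6:5@96 #4:10@100]
After op 8 [order #7] limit_sell(price=96, qty=3): fills=none; bids=[-] asks=[#6:5@96 #7:3@96 #4:10@100]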